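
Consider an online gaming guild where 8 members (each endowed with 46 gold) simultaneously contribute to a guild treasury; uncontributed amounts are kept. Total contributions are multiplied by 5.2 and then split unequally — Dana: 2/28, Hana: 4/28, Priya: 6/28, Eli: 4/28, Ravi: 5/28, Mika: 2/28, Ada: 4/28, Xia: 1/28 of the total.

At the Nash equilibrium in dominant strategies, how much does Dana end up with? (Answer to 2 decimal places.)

A player with share s gets back 5.2·s per unit contributed, so full contribution is dominant for anyone with s > 1/5.2 = 0.1923 and zero contribution is dominant for anyone below.
Only Priya (6/28) clears that bar, contributing 46; the remaining 7 contribute 0. Total contributed: 46.
Dana keeps 46 and receives 5.2 × 46 × 2/28 = 17.09 from the guild treasury, for a payoff of 63.09.

63.09 gold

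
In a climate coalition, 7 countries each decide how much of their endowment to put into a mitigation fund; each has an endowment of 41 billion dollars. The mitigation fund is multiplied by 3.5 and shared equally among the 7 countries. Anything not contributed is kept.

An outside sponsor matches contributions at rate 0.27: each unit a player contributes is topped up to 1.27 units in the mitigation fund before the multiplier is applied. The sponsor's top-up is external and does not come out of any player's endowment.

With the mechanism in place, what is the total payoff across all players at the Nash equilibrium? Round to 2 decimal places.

Even with the mechanism, each unit contributed returns only 3.5 × 1.27 / 7 = 0.6350 per unit of net cost, so contributing nothing is still dominant.
Everyone keeps their endowment and the group total is 7 × 41 = 287.

287.00 billion dollars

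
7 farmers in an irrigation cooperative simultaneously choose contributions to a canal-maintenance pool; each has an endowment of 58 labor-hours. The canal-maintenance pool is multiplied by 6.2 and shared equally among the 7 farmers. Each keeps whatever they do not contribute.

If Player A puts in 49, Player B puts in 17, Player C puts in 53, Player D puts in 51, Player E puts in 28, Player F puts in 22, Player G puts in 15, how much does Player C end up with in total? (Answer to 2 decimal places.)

Total contributed: 49 + 17 + 53 + 51 + 28 + 22 + 15 = 235.
Each receives 6.2 × 235 / 7 = 208.14 from the canal-maintenance pool.
Player C keeps 58 − 53 = 5, so Player C's payoff is 5 + 208.14 = 213.14.

213.14 labor-hours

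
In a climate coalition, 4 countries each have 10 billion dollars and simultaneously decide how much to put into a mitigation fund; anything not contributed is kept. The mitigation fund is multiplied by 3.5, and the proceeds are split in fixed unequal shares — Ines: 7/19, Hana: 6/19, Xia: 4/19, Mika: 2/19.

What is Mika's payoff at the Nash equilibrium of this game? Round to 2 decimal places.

Player j's private return per contributed unit is 3.5 × (j's share). Contributing is weakly dominant for j when that share is at least 1/3.5 = 0.2857, and contributing 0 is dominant otherwise.
The shares above 0.2857 belong to Ines and Hana, contributing 10 each; the remaining 2 contribute 0. Total contributed: 20.
Mika keeps 10 and receives 3.5 × 20 × 2/19 = 7.37 from the mitigation fund, for a payoff of 17.37.

17.37 billion dollars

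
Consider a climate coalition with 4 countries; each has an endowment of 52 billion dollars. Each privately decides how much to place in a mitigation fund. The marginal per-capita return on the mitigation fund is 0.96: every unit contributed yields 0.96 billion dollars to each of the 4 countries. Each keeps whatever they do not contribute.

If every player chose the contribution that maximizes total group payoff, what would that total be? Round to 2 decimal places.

798.72 billion dollars

Each contributed unit returns 3.840 to the group as a whole (0.96 to each of 4 players), which exceeds 1, so the social optimum is full contribution: group total = 3.840 × 208 = 798.72.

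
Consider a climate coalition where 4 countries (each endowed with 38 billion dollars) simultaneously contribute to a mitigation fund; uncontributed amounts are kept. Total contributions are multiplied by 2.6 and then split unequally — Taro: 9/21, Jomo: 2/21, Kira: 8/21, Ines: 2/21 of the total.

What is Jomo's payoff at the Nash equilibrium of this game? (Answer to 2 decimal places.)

47.41 billion dollars

Each unit j contributes comes back to j as 2.6 × (j's share), so j prefers to contribute only if that share exceeds 1/2.6 = 0.3846; otherwise keeping the unit dominates.
The only share above 0.3846 is Taro's 9/21, contributing 38; the remaining 3 contribute 0. Total contributed: 38.
Jomo keeps 38 and receives 2.6 × 38 × 2/21 = 9.41 from the mitigation fund, for a payoff of 47.41.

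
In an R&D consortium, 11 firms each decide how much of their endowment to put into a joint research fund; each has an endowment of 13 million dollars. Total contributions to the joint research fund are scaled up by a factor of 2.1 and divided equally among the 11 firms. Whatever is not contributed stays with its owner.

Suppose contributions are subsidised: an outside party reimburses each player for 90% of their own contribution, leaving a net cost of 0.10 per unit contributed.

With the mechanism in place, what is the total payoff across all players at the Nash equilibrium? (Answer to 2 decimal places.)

With the mechanism, a contributed unit returns (2.1/11) / 0.10 = 1.9091 per unit of net cost to the contributor — now above 1 — so contributing fully is weakly dominant for every player.
So the Nash equilibrium is full contribution by all 11; the group earns 11 × (13 × 0.90 + 2.1 × 13) = 429.00.

429.00 million dollars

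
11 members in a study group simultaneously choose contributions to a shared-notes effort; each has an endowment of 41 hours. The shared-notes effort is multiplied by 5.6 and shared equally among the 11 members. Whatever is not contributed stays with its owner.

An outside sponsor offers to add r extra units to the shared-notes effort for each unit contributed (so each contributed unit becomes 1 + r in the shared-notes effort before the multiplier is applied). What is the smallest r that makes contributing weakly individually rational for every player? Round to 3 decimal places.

0.964

With matching at rate r, one contributed unit becomes (1 + r) in the shared-notes effort and returns 5.6 × (1 + r) / 11 to the contributor.
Setting this equal to 1: 1 + r = 11/5.6 = 1.9643.
So the minimum matching rate is r = 1.9643 − 1 = 0.964.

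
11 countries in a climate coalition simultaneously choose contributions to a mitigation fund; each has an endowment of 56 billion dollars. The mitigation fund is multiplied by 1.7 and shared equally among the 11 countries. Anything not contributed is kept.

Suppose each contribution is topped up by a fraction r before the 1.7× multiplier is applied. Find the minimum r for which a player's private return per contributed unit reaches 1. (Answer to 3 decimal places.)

5.471

With matching at rate r, one contributed unit becomes (1 + r) in the mitigation fund and returns 1.7 × (1 + r) / 11 to the contributor.
Setting this equal to 1: 1 + r = 11/1.7 = 6.4706.
So the minimum matching rate is r = 6.4706 − 1 = 5.471.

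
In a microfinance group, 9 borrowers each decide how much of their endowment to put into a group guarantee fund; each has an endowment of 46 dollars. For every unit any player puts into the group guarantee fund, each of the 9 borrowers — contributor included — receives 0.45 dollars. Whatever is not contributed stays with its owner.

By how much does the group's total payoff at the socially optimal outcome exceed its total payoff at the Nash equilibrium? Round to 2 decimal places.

The private return per contributed unit is 0.45 < 1, so contributing 0 is dominant for every player. At the Nash equilibrium everyone keeps their 46, and the group total is 9 × 46 = 414.
Each contributed unit returns 4.050 to the group as a whole (0.45 to each of 9 players), which exceeds 1, so the social optimum is full contribution: group total = 4.050 × 414 = 1676.70.
Efficiency loss = 1676.70 − 414 = 1262.70.

1262.70 dollars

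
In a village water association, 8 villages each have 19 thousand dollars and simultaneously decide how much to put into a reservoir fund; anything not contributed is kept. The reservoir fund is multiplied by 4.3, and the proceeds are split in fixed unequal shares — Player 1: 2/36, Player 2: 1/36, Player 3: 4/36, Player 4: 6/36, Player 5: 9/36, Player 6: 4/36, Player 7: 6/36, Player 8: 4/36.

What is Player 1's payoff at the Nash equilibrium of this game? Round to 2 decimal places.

A player with share s gets back 4.3·s per unit contributed, so full contribution is dominant for anyone with s > 1/4.3 = 0.2326 and zero contribution is dominant for anyone below.
The only share above 0.2326 is Player 5's 9/36, contributing 19; the remaining 7 contribute 0. Total contributed: 19.
Player 1 keeps 19 and receives 4.3 × 19 × 2/36 = 4.54 from the reservoir fund, for a payoff of 23.54.

23.54 thousand dollars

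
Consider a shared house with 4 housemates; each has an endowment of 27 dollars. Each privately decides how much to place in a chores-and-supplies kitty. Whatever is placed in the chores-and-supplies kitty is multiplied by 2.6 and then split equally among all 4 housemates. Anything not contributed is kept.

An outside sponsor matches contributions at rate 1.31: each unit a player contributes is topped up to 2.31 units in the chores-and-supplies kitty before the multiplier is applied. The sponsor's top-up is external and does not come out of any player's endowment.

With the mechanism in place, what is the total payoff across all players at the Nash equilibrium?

648.65 dollars

The effective private return per unit is now 2.6 × 2.31 / 4 = 1.5015 > 1, so every player's dominant strategy flips to full contribution.
So the Nash equilibrium is full contribution by all 4; the group earns 2.6 × 2.31 × 108 = 648.65.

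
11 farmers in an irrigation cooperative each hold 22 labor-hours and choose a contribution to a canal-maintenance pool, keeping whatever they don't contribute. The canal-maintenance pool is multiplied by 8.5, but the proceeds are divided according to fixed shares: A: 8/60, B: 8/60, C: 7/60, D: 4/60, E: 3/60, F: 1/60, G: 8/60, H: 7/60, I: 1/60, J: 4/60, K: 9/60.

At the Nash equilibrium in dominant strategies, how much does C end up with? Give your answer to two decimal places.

109.27 labor-hours

A player with share s gets back 8.5·s per unit contributed, so full contribution is dominant for anyone with s > 1/8.5 = 0.1176 and zero contribution is dominant for anyone below.
A, B, G and K are above the threshold, contributing 22 each; the remaining 7 contribute 0. Total contributed: 88.
C keeps 22 and receives 8.5 × 88 × 7/60 = 87.27 from the canal-maintenance pool, for a payoff of 109.27.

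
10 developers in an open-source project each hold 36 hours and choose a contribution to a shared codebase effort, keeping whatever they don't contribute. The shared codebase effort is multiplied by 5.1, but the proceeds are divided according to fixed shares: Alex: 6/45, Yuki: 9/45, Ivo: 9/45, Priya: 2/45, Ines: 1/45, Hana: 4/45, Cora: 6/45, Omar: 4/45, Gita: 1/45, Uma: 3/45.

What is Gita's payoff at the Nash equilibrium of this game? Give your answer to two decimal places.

A player with share s gets back 5.1·s per unit contributed, so full contribution is dominant for anyone with s > 1/5.1 = 0.1961 and zero contribution is dominant for anyone below.
Yuki and Ivo are above the threshold, contributing 36 each; the remaining 8 contribute 0. Total contributed: 72.
Gita keeps 36 and receives 5.1 × 72 × 1/45 = 8.16 from the shared codebase effort, for a payoff of 44.16.

44.16 hours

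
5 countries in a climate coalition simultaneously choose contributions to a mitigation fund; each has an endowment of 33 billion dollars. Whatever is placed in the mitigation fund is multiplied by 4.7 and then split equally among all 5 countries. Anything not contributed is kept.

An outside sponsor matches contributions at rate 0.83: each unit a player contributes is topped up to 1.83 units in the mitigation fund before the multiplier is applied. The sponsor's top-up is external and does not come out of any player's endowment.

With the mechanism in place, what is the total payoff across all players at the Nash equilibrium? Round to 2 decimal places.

With the mechanism, a contributed unit returns 4.7 × 1.83 / 5 = 1.7202 per unit of net cost to the contributor — now above 1 — so contributing fully is weakly dominant for every player.
At the Nash equilibrium everyone contributes 33. Group total payoff = 4.7 × 1.83 × 165 = 1419.17.

1419.17 billion dollars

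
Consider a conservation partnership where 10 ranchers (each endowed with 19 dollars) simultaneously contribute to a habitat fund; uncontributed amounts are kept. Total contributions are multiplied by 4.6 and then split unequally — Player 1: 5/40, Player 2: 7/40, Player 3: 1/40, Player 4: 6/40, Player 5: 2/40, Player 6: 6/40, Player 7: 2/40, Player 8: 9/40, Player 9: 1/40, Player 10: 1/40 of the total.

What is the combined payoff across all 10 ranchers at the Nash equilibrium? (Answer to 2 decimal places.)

258.40 dollars

For player j, contributing a unit is worthwhile iff 4.6 × (j's share) ≥ 1, i.e. iff j's share is at least 0.2174.
Only Player 8 (9/40) clears that bar, contributing 19; the remaining 9 contribute 0. Total contributed: 19.
The habitat fund pays out 4.6 × 19 = 87.40 in total (split across the unequal shares, but the aggregate is all that matters for the group sum).
The 9 free-riders keep 19 each, adding 171. Group total = 171 + 87.40 = 258.40.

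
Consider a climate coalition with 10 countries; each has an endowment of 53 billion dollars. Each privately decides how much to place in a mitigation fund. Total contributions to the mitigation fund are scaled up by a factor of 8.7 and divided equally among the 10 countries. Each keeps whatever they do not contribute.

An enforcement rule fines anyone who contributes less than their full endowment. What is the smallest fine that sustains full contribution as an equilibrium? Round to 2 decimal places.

Given the others contribute fully, the best deviation is to contribute 0 (any partial contribution still incurs the fine and gives up units whose private return 0.8700 is below 1).
Deviating from 53 to 0 saves 53 billion dollars but forfeits the deviator's share of the drop in the mitigation fund: 8.7/10 × 53 = 46.11.
So the deviation gain is 53 − 46.11 = 6.89, and the fine must be at least 6.89 billion dollars to wipe it out.

6.89 billion dollars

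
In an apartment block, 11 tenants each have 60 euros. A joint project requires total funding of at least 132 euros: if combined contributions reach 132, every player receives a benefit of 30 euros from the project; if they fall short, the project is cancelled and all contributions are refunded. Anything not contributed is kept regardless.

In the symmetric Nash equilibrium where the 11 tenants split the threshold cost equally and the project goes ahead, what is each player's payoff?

Equal share of the threshold: 132/11 = 12.
At this profile no one gains by cutting their contribution: any cut drops the total below 132, the project is cancelled, contributions are refunded, and the deviator ends with 60, which is less than 60 − 12 + 30 = 78. Contributing more than 12 just wastes the excess. So contributing exactly 12 is a best response.
Each player's payoff: 60 − 12 + 30 = 78.

78 euros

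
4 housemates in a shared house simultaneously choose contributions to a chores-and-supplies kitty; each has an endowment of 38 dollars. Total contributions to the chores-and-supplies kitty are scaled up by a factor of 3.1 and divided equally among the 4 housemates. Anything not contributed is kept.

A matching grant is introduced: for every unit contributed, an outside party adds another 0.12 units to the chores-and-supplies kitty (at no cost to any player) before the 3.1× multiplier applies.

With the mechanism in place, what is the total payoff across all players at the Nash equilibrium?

Even with the mechanism, each unit contributed returns only 3.1 × 1.12 / 4 = 0.8680 per unit of net cost, so contributing nothing is still dominant.
At the Nash equilibrium no one contributes; group total payoff = 4 × 38 = 152.

152.00 dollars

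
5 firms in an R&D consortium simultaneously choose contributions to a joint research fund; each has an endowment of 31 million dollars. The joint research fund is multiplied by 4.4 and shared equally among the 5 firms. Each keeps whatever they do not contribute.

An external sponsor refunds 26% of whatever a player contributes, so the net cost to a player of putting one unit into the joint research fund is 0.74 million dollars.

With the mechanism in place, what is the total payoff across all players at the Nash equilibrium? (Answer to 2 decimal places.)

With the mechanism, a contributed unit returns (4.4/5) / 0.74 = 1.1892 per unit of net cost to the contributor — now above 1 — so contributing fully is weakly dominant for every player.
So the Nash equilibrium is full contribution by all 5; the group earns 5 × (31 × 0.26 + 4.4 × 31) = 722.30.

722.30 million dollars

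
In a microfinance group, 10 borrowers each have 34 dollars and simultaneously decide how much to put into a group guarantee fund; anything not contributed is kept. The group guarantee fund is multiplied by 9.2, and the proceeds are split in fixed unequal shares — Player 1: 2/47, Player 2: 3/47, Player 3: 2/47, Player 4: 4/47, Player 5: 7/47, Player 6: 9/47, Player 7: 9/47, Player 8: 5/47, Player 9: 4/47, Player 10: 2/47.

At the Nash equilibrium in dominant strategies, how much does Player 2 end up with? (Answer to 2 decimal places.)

Player j's private return per contributed unit is 9.2 × (j's share). Contributing is weakly dominant for j when that share is at least 1/9.2 = 0.1087, and contributing 0 is dominant otherwise.
Player 5, Player 6 and Player 7 clear that bar, contributing 34 each; the remaining 7 contribute 0. Total contributed: 102.
Player 2 keeps 34 and receives 9.2 × 102 × 3/47 = 59.90 from the group guarantee fund, for a payoff of 93.90.

93.90 dollars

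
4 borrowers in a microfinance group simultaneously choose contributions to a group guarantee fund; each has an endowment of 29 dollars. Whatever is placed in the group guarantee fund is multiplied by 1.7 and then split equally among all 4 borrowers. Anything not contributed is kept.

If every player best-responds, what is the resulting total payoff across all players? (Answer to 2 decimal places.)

116.00 dollars

Each contributed unit returns 1.7/4 = 0.4250 to its contributor — below 1 — so contributing 0 is dominant for every player. At the Nash equilibrium everyone keeps their 29, and the group total is 4 × 29 = 116.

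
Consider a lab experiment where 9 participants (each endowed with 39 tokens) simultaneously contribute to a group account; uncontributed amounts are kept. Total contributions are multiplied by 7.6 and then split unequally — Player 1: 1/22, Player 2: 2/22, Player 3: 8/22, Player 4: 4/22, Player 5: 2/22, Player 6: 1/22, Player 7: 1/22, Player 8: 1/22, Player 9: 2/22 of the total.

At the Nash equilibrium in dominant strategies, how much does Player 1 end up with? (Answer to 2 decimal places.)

65.95 tokens

A player with share s gets back 7.6·s per unit contributed, so full contribution is dominant for anyone with s > 1/7.6 = 0.1316 and zero contribution is dominant for anyone below.
The shares above 0.1316 belong to Player 3 and Player 4, contributing 39 each; the remaining 7 contribute 0. Total contributed: 78.
Player 1 keeps 39 and receives 7.6 × 78 × 1/22 = 26.95 from the group account, for a payoff of 65.95.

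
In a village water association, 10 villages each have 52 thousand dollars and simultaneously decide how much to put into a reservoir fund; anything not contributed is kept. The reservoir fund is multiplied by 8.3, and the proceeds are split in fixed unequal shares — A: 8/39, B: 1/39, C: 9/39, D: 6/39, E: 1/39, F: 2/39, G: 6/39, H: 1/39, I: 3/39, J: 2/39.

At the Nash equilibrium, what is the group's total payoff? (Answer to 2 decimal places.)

A player with share s gets back 8.3·s per unit contributed, so full contribution is dominant for anyone with s > 1/8.3 = 0.1205 and zero contribution is dominant for anyone below.
A, C, D and G are above the threshold, contributing 52 each; the remaining 6 contribute 0. Total contributed: 208.
The reservoir fund pays out 8.3 × 208 = 1726.40 in total (split across the unequal shares, but the aggregate is all that matters for the group sum).
The 6 free-riders keep 52 each, adding 312. Group total = 312 + 1726.40 = 2038.40.

2038.40 thousand dollars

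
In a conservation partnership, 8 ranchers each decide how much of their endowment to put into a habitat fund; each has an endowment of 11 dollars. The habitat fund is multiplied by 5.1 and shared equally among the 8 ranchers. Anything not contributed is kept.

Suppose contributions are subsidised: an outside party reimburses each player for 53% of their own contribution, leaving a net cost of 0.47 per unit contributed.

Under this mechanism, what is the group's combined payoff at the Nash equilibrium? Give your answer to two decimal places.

The effective private return per unit is now (5.1/8) / 0.47 = 1.3564 > 1, so every player's dominant strategy flips to full contribution.
At the Nash equilibrium everyone contributes 11. Group total payoff = 8 × (11 × 0.53 + 5.1 × 11) = 495.44.

495.44 dollars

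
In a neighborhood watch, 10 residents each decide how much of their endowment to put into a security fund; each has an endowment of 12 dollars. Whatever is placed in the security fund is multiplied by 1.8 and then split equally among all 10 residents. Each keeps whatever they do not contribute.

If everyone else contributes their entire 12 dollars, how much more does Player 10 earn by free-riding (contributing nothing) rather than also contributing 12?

9.84 dollars

Switching from a contribution of 12 to 0 lets Player 10 keep an extra 12 dollars, but lowers the security fund by 12, which costs Player 10 their own share of that drop: 1.8/10 × 12 = 2.16.
Net gain = 12 − 2.16 = 9.84. The private return per contributed unit (0.1800) is below 1, so free-riding is indeed the best response regardless of what the others do.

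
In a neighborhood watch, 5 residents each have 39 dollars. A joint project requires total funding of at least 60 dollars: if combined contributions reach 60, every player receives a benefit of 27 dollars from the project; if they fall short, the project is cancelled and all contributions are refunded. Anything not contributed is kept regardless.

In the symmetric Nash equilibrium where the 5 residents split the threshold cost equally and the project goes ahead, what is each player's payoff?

54 dollars

Equal share of the threshold: 60/5 = 12.
At this profile no one gains by cutting their contribution: any cut drops the total below 60, the project is cancelled, contributions are refunded, and the deviator ends with 39, which is less than 39 − 12 + 27 = 54. Contributing more than 12 just wastes the excess. So contributing exactly 12 is a best response.
Each player's payoff: 39 − 12 + 27 = 54.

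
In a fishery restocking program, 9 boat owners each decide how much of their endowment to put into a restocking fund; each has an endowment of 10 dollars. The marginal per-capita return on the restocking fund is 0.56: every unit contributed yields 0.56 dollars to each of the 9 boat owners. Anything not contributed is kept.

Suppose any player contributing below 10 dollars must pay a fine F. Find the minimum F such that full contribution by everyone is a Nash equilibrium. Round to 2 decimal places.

Given the others contribute fully, the best deviation is to contribute 0 (any partial contribution still incurs the fine and gives up units whose private return 0.56 is below 1).
Deviating from 10 to 0 saves 10 dollars but forfeits the deviator's share of the drop in the restocking fund: 0.56 × 10 = 5.60.
So the deviation gain is 10 − 5.60 = 4.40, and the fine must be at least 4.40 dollars to wipe it out.

4.40 dollars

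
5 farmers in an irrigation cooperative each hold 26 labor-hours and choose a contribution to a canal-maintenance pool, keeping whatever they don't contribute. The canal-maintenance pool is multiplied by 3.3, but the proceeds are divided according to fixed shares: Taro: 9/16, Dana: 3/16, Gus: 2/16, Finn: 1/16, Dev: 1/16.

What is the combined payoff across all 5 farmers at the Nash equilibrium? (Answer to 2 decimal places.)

Player j's private return per contributed unit is 3.3 × (j's share). Contributing is weakly dominant for j when that share is at least 1/3.3 = 0.3030, and contributing 0 is dominant otherwise.
Taro alone (share 9/16) is above the threshold, contributing 26; the remaining 4 contribute 0. Total contributed: 26.
The canal-maintenance pool pays out 3.3 × 26 = 85.80 in total (split across the unequal shares, but the aggregate is all that matters for the group sum).
The 4 free-riders keep 26 each, adding 104. Group total = 104 + 85.80 = 189.80.

189.80 labor-hours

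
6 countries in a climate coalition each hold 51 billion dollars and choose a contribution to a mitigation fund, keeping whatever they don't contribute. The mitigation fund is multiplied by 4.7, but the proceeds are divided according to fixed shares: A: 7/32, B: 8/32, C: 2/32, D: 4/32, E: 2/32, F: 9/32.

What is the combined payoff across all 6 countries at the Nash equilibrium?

Player j's private return per contributed unit is 4.7 × (j's share). Contributing is weakly dominant for j when that share is at least 1/4.7 = 0.2128, and contributing 0 is dominant otherwise.
A, B and F clear that bar, contributing 51 each; the remaining 3 contribute 0. Total contributed: 153.
The mitigation fund pays out 4.7 × 153 = 719.10 in total (split across the unequal shares, but the aggregate is all that matters for the group sum).
The 3 free-riders keep 51 each, adding 153. Group total = 153 + 719.10 = 872.10.

872.10 billion dollars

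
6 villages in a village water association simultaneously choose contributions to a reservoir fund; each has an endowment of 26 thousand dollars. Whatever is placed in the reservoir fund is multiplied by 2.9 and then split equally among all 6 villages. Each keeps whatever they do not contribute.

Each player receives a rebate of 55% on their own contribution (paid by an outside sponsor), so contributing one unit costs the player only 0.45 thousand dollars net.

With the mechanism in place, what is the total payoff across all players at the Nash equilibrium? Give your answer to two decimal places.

The effective private return per unit is now (2.9/6) / 0.45 = 1.0741 > 1, so every player's dominant strategy flips to full contribution.
At the Nash equilibrium everyone contributes 26. Group total payoff = 6 × (26 × 0.55 + 2.9 × 26) = 538.20.

538.20 thousand dollars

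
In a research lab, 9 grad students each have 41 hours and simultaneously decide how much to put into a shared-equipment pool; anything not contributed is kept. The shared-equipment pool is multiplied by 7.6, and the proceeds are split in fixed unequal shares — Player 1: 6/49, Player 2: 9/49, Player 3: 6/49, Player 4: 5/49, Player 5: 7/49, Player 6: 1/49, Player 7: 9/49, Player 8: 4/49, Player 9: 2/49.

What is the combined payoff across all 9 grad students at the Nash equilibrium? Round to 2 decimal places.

1180.80 hours

For player j, contributing a unit is worthwhile iff 7.6 × (j's share) ≥ 1, i.e. iff j's share is at least 0.1316.
The shares above 0.1316 belong to Player 2, Player 5 and Player 7, contributing 41 each; the remaining 6 contribute 0. Total contributed: 123.
The shared-equipment pool pays out 7.6 × 123 = 934.80 in total (split across the unequal shares, but the aggregate is all that matters for the group sum).
The 6 free-riders keep 41 each, adding 246. Group total = 246 + 934.80 = 1180.80.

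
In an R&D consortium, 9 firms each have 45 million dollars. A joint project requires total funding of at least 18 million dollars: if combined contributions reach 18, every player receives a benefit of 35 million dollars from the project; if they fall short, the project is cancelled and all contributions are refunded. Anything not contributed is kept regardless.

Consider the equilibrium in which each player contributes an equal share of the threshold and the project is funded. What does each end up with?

Equal share of the threshold: 18/9 = 2.
At this profile no one gains by cutting their contribution: any cut drops the total below 18, the project is cancelled, contributions are refunded, and the deviator ends with 45, which is less than 45 − 2 + 35 = 78. Contributing more than 2 just wastes the excess. So contributing exactly 2 is a best response.
Each player's payoff: 45 − 2 + 35 = 78.

78 million dollars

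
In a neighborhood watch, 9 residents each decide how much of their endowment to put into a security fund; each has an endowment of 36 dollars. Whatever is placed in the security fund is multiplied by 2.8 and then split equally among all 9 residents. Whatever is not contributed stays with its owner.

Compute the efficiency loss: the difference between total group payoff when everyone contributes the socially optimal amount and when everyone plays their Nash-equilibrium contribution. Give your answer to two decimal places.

583.20 dollars

Each contributed unit returns 2.8/9 = 0.3111 to its contributor — below 1 — so contributing 0 is dominant for every player. At the Nash equilibrium everyone keeps their 36, and the group total is 9 × 36 = 324.
Each contributed unit returns 2.800 to the group as a whole (0.3111 to each of 9 players), which exceeds 1, so the social optimum is full contribution: group total = 2.800 × 324 = 907.20.
Efficiency loss = 907.20 − 324 = 583.20.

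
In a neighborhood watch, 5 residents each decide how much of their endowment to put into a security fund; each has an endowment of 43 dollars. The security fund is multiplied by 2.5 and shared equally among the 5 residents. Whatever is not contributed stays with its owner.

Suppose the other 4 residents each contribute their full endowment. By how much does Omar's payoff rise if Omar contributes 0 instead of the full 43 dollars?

Switching from a contribution of 43 to 0 lets Omar keep an extra 43 dollars, but lowers the security fund by 43, which costs Omar their own share of that drop: 2.5/5 × 43 = 21.50.
Net gain = 43 − 21.50 = 21.50. The private return per contributed unit (0.5000) is below 1, so free-riding is indeed the best response regardless of what the others do.

21.50 dollars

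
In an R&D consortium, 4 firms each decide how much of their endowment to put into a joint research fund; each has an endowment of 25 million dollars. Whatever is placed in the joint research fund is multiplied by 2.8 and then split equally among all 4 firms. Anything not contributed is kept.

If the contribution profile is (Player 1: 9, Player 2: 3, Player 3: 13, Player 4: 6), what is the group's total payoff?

Total contributed: 9 + 3 + 13 + 6 = 31; total kept: 4 × 25 − 31 = 69.
The joint research fund pays out 2.8 × 31 = 86.80 in aggregate.
Group total = 69 + 86.80 = 155.80.

155.80 million dollars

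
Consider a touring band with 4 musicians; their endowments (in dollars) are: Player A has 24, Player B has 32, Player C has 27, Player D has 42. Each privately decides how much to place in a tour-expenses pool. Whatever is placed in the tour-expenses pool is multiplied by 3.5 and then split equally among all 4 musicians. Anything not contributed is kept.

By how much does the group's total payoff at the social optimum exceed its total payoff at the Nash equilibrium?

312.50 dollars

The private return per contributed unit is 3.5/4 = 0.8750 < 1 for every player regardless of endowment, so the Nash equilibrium is zero contribution and the group total is Σ E_j = 24 + 32 + 27 + 42 = 125.
Each contributed unit returns 3.500 to the group, so the social optimum is full contribution by everyone: group total = 3.500 × 125 = 437.50.
Efficiency loss = (3.500 − 1) × 125 = 312.50.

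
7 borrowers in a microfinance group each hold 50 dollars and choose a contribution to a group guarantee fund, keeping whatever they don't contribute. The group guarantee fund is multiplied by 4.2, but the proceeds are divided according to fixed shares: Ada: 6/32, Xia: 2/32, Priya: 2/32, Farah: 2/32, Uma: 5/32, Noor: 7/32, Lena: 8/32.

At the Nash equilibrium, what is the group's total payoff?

For player j, contributing a unit is worthwhile iff 4.2 × (j's share) ≥ 1, i.e. iff j's share is at least 0.2381.
The only share above 0.2381 is Lena's 8/32, contributing 50; the remaining 6 contribute 0. Total contributed: 50.
The group guarantee fund pays out 4.2 × 50 = 210.00 in total (split across the unequal shares, but the aggregate is all that matters for the group sum).
The 6 free-riders keep 50 each, adding 300. Group total = 300 + 210.00 = 510.00.

510.00 dollars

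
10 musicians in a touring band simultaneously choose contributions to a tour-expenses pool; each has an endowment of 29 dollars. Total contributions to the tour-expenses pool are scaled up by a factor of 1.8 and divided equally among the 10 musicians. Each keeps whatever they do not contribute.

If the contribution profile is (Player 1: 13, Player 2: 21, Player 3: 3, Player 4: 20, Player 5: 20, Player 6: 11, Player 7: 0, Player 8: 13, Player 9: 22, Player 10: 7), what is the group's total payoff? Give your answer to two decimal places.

Total contributed: 13 + 21 + 3 + 20 + 20 + 11 + 0 + 13 + 22 + 7 = 130; total kept: 10 × 29 − 130 = 160.
The tour-expenses pool pays out 1.8 × 130 = 234.00 in aggregate.
Group total = 160 + 234.00 = 394.00.

394.00 dollars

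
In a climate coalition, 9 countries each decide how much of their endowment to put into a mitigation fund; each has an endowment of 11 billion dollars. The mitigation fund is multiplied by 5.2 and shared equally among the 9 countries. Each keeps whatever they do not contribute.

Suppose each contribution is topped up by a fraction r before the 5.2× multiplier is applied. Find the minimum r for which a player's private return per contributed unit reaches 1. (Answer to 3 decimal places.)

0.731

With matching at rate r, one contributed unit becomes (1 + r) in the mitigation fund and returns 5.2 × (1 + r) / 9 to the contributor.
Setting this equal to 1: 1 + r = 9/5.2 = 1.7308.
So the minimum matching rate is r = 1.7308 − 1 = 0.731.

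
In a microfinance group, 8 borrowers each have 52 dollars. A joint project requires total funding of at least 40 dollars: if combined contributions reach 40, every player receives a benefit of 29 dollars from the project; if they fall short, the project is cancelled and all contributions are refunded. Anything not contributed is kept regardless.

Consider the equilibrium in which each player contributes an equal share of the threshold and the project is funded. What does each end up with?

76 dollars

Equal share of the threshold: 40/8 = 5.
At this profile no one gains by cutting their contribution: any cut drops the total below 40, the project is cancelled, contributions are refunded, and the deviator ends with 52, which is less than 52 − 5 + 29 = 76. Contributing more than 5 just wastes the excess. So contributing exactly 5 is a best response.
Each player's payoff: 52 − 5 + 29 = 76.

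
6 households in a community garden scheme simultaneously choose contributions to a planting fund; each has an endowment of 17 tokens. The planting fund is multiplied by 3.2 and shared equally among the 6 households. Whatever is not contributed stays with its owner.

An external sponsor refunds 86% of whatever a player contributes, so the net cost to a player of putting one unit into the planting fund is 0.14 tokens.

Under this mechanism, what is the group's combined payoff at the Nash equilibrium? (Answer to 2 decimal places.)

The effective private return per unit is now (3.2/6) / 0.14 = 3.8095 > 1, so every player's dominant strategy flips to full contribution.
So the Nash equilibrium is full contribution by all 6; the group earns 6 × (17 × 0.86 + 3.2 × 17) = 414.12.

414.12 tokens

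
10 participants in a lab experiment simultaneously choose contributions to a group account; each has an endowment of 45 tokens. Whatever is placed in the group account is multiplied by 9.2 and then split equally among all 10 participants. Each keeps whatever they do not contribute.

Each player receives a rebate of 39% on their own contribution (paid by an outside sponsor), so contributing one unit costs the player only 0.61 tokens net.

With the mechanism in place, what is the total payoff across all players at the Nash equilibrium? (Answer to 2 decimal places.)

With the mechanism, a contributed unit returns (9.2/10) / 0.61 = 1.5082 per unit of net cost to the contributor — now above 1 — so contributing fully is weakly dominant for every player.
So the Nash equilibrium is full contribution by all 10; the group earns 10 × (45 × 0.39 + 9.2 × 45) = 4315.50.

4315.50 tokens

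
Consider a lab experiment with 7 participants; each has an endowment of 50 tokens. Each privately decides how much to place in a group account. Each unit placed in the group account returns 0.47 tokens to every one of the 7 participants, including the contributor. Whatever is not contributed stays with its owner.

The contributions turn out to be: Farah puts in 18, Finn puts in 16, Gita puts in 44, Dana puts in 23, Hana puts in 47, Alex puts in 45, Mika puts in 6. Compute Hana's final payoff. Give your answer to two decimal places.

96.53 tokens

Total contributed: 18 + 16 + 44 + 23 + 47 + 45 + 6 = 199.
Each receives 0.47 × 199 = 93.53 from the group account.
Hana keeps 50 − 47 = 3, so Hana's payoff is 3 + 93.53 = 96.53.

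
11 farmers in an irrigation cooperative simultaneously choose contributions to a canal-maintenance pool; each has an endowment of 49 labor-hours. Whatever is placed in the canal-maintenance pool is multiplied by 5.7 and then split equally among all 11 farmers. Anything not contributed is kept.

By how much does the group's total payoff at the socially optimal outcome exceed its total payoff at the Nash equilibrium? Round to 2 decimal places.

Each contributed unit returns 5.7/11 = 0.5182 to its contributor — below 1 — so contributing 0 is dominant for every player. At the Nash equilibrium everyone keeps their 49, and the group total is 11 × 49 = 539.
Each contributed unit returns 5.700 to the group as a whole (0.5182 to each of 11 players), which exceeds 1, so the social optimum is full contribution: group total = 5.700 × 539 = 3072.30.
Efficiency loss = 3072.30 − 539 = 2533.30.

2533.30 labor-hours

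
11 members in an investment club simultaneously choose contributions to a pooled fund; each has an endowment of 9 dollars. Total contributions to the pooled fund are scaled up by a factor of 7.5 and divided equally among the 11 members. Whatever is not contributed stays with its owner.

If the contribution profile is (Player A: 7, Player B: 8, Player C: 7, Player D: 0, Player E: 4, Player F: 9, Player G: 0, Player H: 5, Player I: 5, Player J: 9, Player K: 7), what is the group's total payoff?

Total contributed: 7 + 8 + 7 + 0 + 4 + 9 + 0 + 5 + 5 + 9 + 7 = 61; total kept: 11 × 9 − 61 = 38.
The pooled fund pays out 7.5 × 61 = 457.50 in aggregate.
Group total = 38 + 457.50 = 495.50.

495.50 dollars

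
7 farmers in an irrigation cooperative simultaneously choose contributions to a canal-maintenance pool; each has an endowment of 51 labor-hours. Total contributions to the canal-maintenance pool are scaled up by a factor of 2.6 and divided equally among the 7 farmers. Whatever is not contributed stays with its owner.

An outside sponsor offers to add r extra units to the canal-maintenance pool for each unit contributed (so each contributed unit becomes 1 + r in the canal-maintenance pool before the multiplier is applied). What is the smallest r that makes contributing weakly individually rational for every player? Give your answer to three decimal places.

1.692

With matching at rate r, one contributed unit becomes (1 + r) in the canal-maintenance pool and returns 2.6 × (1 + r) / 7 to the contributor.
Setting this equal to 1: 1 + r = 7/2.6 = 2.6923.
So the minimum matching rate is r = 2.6923 − 1 = 1.692.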